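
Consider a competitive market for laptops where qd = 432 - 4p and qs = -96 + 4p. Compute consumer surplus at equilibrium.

Equilibrium: 432 - 4p = -96 + 4p gives p* = 66, q* = 168.
Demand choke price (qd = 0): p = 108.
CS = ½(108 − 66)(168) = 3528.

Consumer surplus = 3528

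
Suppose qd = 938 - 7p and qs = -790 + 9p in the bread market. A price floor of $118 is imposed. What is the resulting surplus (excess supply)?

Surplus = 160

Equilibrium price would be p* = 108, so the floor at 118 binds.
At p = 118: qd = 112, qs = 272.
Surplus = 272 − 112 = 160.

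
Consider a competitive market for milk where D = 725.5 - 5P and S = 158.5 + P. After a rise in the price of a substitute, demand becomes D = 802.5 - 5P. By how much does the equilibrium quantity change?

Original equilibrium: P* = 94.5, Q* = 253.
New equilibrium: 802.5 - 5P = 158.5 + P, so 644 = 6P and P' = 322/3; Q' = 802.5 − 5(322/3) = 1595/6.
Change in quantity: 1595/6 − 253 = 77/6.

ΔQ = 77/6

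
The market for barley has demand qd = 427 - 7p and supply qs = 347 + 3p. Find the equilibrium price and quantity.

Set qd = qs: 427 - 7p = 347 + 3p.
80 = 10p, so p* = 8.
q* = 427 − 7(8) = 371.

p* = 8, q* = 371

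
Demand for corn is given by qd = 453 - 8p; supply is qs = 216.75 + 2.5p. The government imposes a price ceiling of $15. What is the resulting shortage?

Shortage = 78.75

Equilibrium price would be p* = 22.5, so the ceiling at 15 binds.
At p = 15: qd = 453 − 8(15) = 333, qs = 216.75 + 2.5(15) = 254.25.
Shortage = 333 − 254.25 = 78.75.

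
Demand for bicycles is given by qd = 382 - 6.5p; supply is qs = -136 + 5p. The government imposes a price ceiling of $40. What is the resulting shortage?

Equilibrium price would be p* = 1036/23, so the ceiling at 40 binds.
At p = 40: qd = 382 − 6.5(40) = 122, qs = -136 + 5(40) = 64.
Shortage = 122 − 64 = 58.

Shortage = 58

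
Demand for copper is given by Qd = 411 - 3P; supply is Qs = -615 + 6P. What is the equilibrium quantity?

Set Qd = Qs: 411 - 3P = -615 + 6P.
1026 = 9P, so P* = 114.
Q* = 411 − 3(114) = 69.

Q* = 69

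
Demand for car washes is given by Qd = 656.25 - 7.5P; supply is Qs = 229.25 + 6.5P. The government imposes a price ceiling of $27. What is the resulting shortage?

Equilibrium price would be P* = 30.5, so the ceiling at 27 binds.
At P = 27: Qd = 656.25 − 7.5(27) = 453.75, Qs = 229.25 + 6.5(27) = 404.75.
Shortage = 453.75 − 404.75 = 49.

Shortage = 49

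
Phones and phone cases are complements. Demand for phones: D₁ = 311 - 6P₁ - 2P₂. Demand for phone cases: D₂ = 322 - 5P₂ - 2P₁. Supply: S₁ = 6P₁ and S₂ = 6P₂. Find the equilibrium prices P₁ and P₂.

Market 1: 311 - 6P₁ - 2P₂ = 6P₁ → 12P₁ + 2P₂ = 311.
Market 2: 11P₂ + 2P₁ = 322.
Eliminating P₂: 11×(1) − 2×(2) gives 128P₁ = 2777, so P₁ = 21.6953125.
Back-substitute into (2): P₂ = (322 − 2×21.6953125) / 11 = 25.328125.

P₁ = 21.6953125, P₂ = 25.328125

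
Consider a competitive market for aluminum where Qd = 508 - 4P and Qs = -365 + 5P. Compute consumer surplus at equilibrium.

Consumer surplus = 1800

Equilibrium: 508 - 4P = -365 + 5P gives P* = 97, Q* = 120.
Demand choke price (Qd = 0): P = 127.
CS = ½(127 − 97)(120) = 1800.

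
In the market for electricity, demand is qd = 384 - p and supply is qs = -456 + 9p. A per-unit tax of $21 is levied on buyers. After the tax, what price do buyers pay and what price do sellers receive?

Pre-tax equilibrium: p* = 84, q* = 300.
Tax on buyers shifts demand to qd = 384 − 1(p + 21) = 363 - p.
363 - p = -456 + 9p gives seller price ps = 81.9; buyers pay pb = 81.9 + 21 = 102.9.
New quantity: q = 384 − 1(102.9) = 281.1.

Buyers pay $102.9, sellers receive $81.9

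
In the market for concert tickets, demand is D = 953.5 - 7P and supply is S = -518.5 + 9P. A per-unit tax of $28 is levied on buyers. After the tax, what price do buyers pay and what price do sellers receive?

Pre-tax equilibrium: P* = 92, Q* = 309.5.
Tax on buyers shifts demand to D = 953.5 − 7(P + 28) = 757.5 - 7P.
757.5 - 7P = -518.5 + 9P gives seller price Ps = 79.75; buyers pay Pb = 79.75 + 28 = 107.75.
New quantity: Q = 953.5 − 7(107.75) = 199.25.

Buyers pay $107.75, sellers receive $79.75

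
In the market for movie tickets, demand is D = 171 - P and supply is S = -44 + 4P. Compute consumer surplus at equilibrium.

Equilibrium: 171 - P = -44 + 4P gives P* = 43, Q* = 128.
Demand choke price (D = 0): P = 171.
CS = ½(171 − 43)(128) = 8192.

Consumer surplus = 8192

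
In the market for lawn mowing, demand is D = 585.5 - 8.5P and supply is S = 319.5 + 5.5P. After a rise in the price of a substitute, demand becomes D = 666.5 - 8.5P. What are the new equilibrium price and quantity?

P' = 347/14, Q' = 12763/28

Original equilibrium: P* = 19, Q* = 424.
New equilibrium: 666.5 - 8.5P = 319.5 + 5.5P, so 347 = 14P and P' = 347/14; Q' = 666.5 − 8.5(347/14) = 12763/28.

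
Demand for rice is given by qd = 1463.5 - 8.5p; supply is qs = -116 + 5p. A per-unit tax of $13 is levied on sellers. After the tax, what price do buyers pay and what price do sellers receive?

Pre-tax equilibrium: p* = 117, q* = 469.
Tax on sellers shifts supply to qs = -116 + 5(p − 13) = -181 + 5p.
1463.5 - 8.5p = -181 + 5p gives buyer price pb = 3289/27; sellers receive ps = 3289/27 − 13 = 2938/27.
New quantity: q = 1463.5 − 8.5(3289/27) = 11558/27.

Buyers pay 3289/27, sellers receive 2938/27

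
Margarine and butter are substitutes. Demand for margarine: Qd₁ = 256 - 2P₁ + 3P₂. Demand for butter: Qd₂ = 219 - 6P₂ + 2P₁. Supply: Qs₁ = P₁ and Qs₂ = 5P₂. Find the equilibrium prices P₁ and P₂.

P₁ = 3473/27, P₂ = 1169/27

Market 1: 256 - 2P₁ + 3P₂ = P₁ → 3P₁ - 3P₂ = 256.
Market 2: 11P₂ - 2P₁ = 219.
Eliminating P₂: 11×(1) + 3×(2) gives 27P₁ = 3473, so P₁ = 3473/27.
Back-substitute into (2): P₂ = (219 + 2×3473/27) / 11 = 1169/27.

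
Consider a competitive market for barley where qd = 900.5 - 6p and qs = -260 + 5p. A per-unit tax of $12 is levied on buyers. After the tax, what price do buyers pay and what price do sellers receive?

Pre-tax equilibrium: p* = 105.5, q* = 267.5.
Tax on buyers shifts demand to qd = 900.5 − 6(p + 12) = 828.5 - 6p.
828.5 - 6p = -260 + 5p gives seller price ps = 2177/22; buyers pay pb = 2177/22 + 12 = 2441/22.
New quantity: q = 900.5 − 6(2441/22) = 5165/22.

Buyers pay 2441/22, sellers receive 2177/22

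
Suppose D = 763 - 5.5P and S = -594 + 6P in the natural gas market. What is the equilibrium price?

Set D = S: 763 - 5.5P = -594 + 6P.
1357 = 11.5P, so P* = 118.
Q* = 763 − 5.5(118) = 114.

P* = 118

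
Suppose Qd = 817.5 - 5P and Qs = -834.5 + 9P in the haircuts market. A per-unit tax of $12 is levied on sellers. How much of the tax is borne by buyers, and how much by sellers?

Pre-tax equilibrium: P* = 118, Q* = 227.5.
Tax on sellers shifts supply to Qs = -834.5 + 9(P − 12) = -942.5 + 9P.
817.5 - 5P = -942.5 + 9P gives buyer price Pb = 880/7; sellers receive Ps = 880/7 − 12 = 796/7.
New quantity: Q = 817.5 − 5(880/7) = 2645/14.
Buyer burden = 880/7 − 118 = 54/7; seller burden = 118 − 796/7 = 30/7.

Buyers bear 54/7, sellers bear 30/7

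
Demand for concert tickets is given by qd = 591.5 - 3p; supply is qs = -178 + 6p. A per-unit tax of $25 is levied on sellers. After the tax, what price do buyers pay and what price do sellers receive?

Pre-tax equilibrium: p* = 85.5, q* = 335.
Tax on sellers shifts supply to qs = -178 + 6(p − 25) = -328 + 6p.
591.5 - 3p = -328 + 6p gives buyer price pb = 613/6; sellers receive ps = 613/6 − 25 = 463/6.
New quantity: q = 591.5 − 3(613/6) = 285.

Buyers pay 613/6, sellers receive 463/6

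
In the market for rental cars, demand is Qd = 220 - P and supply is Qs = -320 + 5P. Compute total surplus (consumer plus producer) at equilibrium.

Equilibrium: 220 - P = -320 + 5P gives P* = 90, Q* = 130.
Demand choke price: P = 220; supply starts at P = 64.
CS = ½(220 − 90)(130) = 8450; PS = ½(90 − 64)(130) = 1690.

Total surplus = 10140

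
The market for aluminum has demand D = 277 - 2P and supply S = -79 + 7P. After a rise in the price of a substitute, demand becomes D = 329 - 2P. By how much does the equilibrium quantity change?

Original equilibrium: P* = 356/9, Q* = 1781/9.
New equilibrium: 329 - 2P = -79 + 7P, so 408 = 9P and P' = 136/3; Q' = 329 − 2(136/3) = 715/3.
Change in quantity: 715/3 − 1781/9 = 364/9.

ΔQ = 364/9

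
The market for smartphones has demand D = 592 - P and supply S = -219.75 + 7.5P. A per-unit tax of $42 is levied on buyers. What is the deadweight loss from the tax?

Pre-tax equilibrium: P* = 95.5, Q* = 496.5.
Tax on buyers shifts demand to D = 592 − 1(P + 42) = 550 - P.
550 - P = -219.75 + 7.5P gives seller price Ps = 3079/34; buyers pay Pb = 3079/34 + 42 = 4507/34.
New quantity: Q = 592 − 1(4507/34) = 15621/34.
DWL = ½ × 42 × (496.5 − 15621/34) = 13230/17.

Deadweight loss = 13230/17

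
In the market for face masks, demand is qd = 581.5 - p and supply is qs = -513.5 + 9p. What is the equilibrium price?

p* = 109.5

Set qd = qs: 581.5 - p = -513.5 + 9p.
1095 = 10p, so p* = 109.5.
q* = 581.5 − 1(109.5) = 472.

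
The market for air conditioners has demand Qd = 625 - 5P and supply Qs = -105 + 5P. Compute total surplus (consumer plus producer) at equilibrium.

Equilibrium: 625 - 5P = -105 + 5P gives P* = 73, Q* = 260.
Demand choke price: P = 125; supply starts at P = 21.
CS = ½(125 − 73)(260) = 6760; PS = ½(73 − 21)(260) = 6760.

Total surplus = 13520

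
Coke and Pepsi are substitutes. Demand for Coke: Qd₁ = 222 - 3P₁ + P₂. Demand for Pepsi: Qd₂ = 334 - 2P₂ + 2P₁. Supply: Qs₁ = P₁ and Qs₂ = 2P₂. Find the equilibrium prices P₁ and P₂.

P₁ = 611/7, P₂ = 890/7

Market 1: 222 - 3P₁ + P₂ = P₁ → 4P₁ - P₂ = 222.
Market 2: 4P₂ - 2P₁ = 334.
Eliminating P₂: 4×(1) + 1×(2) gives 14P₁ = 1222, so P₁ = 611/7.
Back-substitute into (2): P₂ = (334 + 2×611/7) / 4 = 890/7.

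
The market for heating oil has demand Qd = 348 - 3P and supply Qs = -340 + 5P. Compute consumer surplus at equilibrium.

Equilibrium: 348 - 3P = -340 + 5P gives P* = 86, Q* = 90.
Demand choke price (Qd = 0): P = 116.
CS = ½(116 − 86)(90) = 1350.

Consumer surplus = 1350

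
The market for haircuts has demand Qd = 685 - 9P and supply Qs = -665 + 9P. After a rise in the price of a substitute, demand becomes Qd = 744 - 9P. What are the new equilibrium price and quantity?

P' = 1409/18, Q' = 39.5

Original equilibrium: P* = 75, Q* = 10.
New equilibrium: 744 - 9P = -665 + 9P, so 1409 = 18P and P' = 1409/18; Q' = 744 − 9(1409/18) = 39.5.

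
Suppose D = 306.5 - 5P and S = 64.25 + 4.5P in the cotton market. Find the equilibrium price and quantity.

P* = 25.5, Q* = 179

Set D = S: 306.5 - 5P = 64.25 + 4.5P.
242.25 = 9.5P, so P* = 25.5.
Q* = 306.5 − 5(25.5) = 179.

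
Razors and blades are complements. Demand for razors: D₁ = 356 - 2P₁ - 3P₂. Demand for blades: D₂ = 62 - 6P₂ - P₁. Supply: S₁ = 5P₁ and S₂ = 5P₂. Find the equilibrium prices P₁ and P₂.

P₁ = 1865/37, P₂ = 39/37

Market 1: 356 - 2P₁ - 3P₂ = 5P₁ → 7P₁ + 3P₂ = 356.
Market 2: 11P₂ + P₁ = 62.
Eliminating P₂: 11×(1) − 3×(2) gives 74P₁ = 3730, so P₁ = 1865/37.
Back-substitute into (2): P₂ = (62 − 1×1865/37) / 11 = 39/37.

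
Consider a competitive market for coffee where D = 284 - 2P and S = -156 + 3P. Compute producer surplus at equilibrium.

Producer surplus = 1944

Equilibrium: 284 - 2P = -156 + 3P gives P* = 88, Q* = 108.
Supply starts at P = 52 (where S = 0).
PS = ½(88 − 52)(108) = 1944.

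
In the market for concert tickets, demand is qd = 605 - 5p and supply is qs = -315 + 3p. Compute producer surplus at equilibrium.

Equilibrium: 605 - 5p = -315 + 3p gives p* = 115, q* = 30.
Supply starts at p = 105 (where qs = 0).
PS = ½(115 − 105)(30) = 150.

Producer surplus = 150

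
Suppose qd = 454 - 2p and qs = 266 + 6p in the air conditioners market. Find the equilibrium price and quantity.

p* = 23.5, q* = 407

Set qd = qs: 454 - 2p = 266 + 6p.
188 = 8p, so p* = 23.5.
q* = 454 − 2(23.5) = 407.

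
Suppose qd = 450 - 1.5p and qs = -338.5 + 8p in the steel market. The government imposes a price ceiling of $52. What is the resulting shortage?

Shortage = 294.5

Equilibrium price would be p* = 83, so the ceiling at 52 binds.
At p = 52: qd = 450 − 1.5(52) = 372, qs = -338.5 + 8(52) = 77.5.
Shortage = 372 − 77.5 = 294.5.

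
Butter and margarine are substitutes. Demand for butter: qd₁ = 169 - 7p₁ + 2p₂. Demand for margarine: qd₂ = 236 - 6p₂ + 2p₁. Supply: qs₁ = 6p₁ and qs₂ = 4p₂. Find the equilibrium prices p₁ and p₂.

Market 1: 169 - 7p₁ + 2p₂ = 6p₁ → 13p₁ - 2p₂ = 169.
Market 2: 10p₂ - 2p₁ = 236.
Eliminating p₂: 10×(1) + 2×(2) gives 126p₁ = 2162, so p₁ = 1081/63.
Back-substitute into (2): p₂ = (236 + 2×1081/63) / 10 = 1703/63.

p₁ = 1081/63, p₂ = 1703/63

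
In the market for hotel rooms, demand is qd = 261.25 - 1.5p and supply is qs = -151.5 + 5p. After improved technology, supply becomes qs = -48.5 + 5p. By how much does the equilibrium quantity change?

Original equilibrium: p* = 63.5, q* = 166.
New equilibrium: 261.25 - 1.5p = -48.5 + 5p, so 309.75 = 6.5p and p' = 1239/26; q' = 261.25 − 1.5(1239/26) = 2467/13.
Change in quantity: 2467/13 − 166 = 309/13.

Δq = 309/13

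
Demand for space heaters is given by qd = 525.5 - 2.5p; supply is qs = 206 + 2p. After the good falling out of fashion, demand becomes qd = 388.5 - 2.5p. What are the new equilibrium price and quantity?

Original equilibrium: p* = 71, q* = 348.
New equilibrium: 388.5 - 2.5p = 206 + 2p, so 182.5 = 4.5p and p' = 365/9; q' = 388.5 − 2.5(365/9) = 2584/9.

p' = 365/9, q' = 2584/9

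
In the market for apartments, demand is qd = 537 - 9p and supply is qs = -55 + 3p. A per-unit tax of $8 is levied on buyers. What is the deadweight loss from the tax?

Pre-tax equilibrium: p* = 148/3, q* = 93.
Tax on buyers shifts demand to qd = 537 − 9(p + 8) = 465 - 9p.
465 - 9p = -55 + 3p gives seller price ps = 130/3; buyers pay pb = 130/3 + 8 = 154/3.
New quantity: q = 537 − 9(154/3) = 75.
DWL = ½ × 8 × (93 − 75) = 72.

Deadweight loss = 72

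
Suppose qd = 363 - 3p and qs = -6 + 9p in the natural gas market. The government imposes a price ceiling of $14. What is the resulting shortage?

Shortage = 201

Equilibrium price would be p* = 30.75, so the ceiling at 14 binds.
At p = 14: qd = 363 − 3(14) = 321, qs = -6 + 9(14) = 120.
Shortage = 321 − 120 = 201.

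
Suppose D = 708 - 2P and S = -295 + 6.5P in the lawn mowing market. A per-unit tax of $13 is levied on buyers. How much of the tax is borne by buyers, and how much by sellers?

Buyers bear 169/17, sellers bear 52/17

Pre-tax equilibrium: P* = 118, Q* = 472.
Tax on buyers shifts demand to D = 708 − 2(P + 13) = 682 - 2P.
682 - 2P = -295 + 6.5P gives seller price Ps = 1954/17; buyers pay Pb = 1954/17 + 13 = 2175/17.
New quantity: Q = 708 − 2(2175/17) = 7686/17.
Buyer burden = 2175/17 − 118 = 169/17; seller burden = 118 − 1954/17 = 52/17.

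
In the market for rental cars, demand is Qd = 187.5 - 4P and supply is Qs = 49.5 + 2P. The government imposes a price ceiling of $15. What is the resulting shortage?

Equilibrium price would be P* = 23, so the ceiling at 15 binds.
At P = 15: Qd = 187.5 − 4(15) = 127.5, Qs = 49.5 + 2(15) = 79.5.
Shortage = 127.5 − 79.5 = 48.

Shortage = 48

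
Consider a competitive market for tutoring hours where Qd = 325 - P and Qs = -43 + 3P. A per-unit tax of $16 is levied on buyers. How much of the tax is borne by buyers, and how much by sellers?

Buyers bear $12, sellers bear $4

Pre-tax equilibrium: P* = 92, Q* = 233.
Tax on buyers shifts demand to Qd = 325 − 1(P + 16) = 309 - P.
309 - P = -43 + 3P gives seller price Ps = 88; buyers pay Pb = 88 + 16 = 104.
New quantity: Q = 325 − 1(104) = 221.
Buyer burden = 104 − 92 = 12; seller burden = 92 − 88 = 4.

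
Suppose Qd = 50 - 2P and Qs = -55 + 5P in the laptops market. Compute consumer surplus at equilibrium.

Consumer surplus = 100

Equilibrium: 50 - 2P = -55 + 5P gives P* = 15, Q* = 20.
Demand choke price (Qd = 0): P = 25.
CS = ½(25 − 15)(20) = 100.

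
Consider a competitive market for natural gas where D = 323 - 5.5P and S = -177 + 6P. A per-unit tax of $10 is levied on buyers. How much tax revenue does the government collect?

Pre-tax equilibrium: P* = 1000/23, Q* = 1929/23.
Tax on buyers shifts demand to D = 323 − 5.5(P + 10) = 268 - 5.5P.
268 - 5.5P = -177 + 6P gives seller price Ps = 890/23; buyers pay Pb = 890/23 + 10 = 1120/23.
New quantity: Q = 323 − 5.5(1120/23) = 1269/23.
Revenue = 10 × 1269/23 = 12690/23.

Tax revenue = 12690/23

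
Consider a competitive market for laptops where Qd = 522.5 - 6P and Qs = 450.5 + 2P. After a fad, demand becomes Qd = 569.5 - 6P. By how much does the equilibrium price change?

Original equilibrium: P* = 9, Q* = 468.5.
New equilibrium: 569.5 - 6P = 450.5 + 2P, so 119 = 8P and P' = 14.875; Q' = 569.5 − 6(14.875) = 480.25.
Change in price: 14.875 − 9 = 5.875.

ΔP = 5.875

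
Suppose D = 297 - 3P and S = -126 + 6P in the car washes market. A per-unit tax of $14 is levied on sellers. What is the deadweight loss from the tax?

Pre-tax equilibrium: P* = 47, Q* = 156.
Tax on sellers shifts supply to S = -126 + 6(P − 14) = -210 + 6P.
297 - 3P = -210 + 6P gives buyer price Pb = 169/3; sellers receive Ps = 169/3 − 14 = 127/3.
New quantity: Q = 297 − 3(169/3) = 128.
DWL = ½ × 14 × (156 − 128) = 196.

Deadweight loss = 196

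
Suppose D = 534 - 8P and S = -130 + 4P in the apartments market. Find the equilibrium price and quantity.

P* = 166/3, Q* = 274/3

Set D = S: 534 - 8P = -130 + 4P.
664 = 12P, so P* = 166/3.
Q* = 534 − 8(166/3) = 274/3.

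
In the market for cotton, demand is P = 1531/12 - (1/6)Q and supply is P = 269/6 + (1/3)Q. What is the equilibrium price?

P* = 100

Set the two price expressions equal: 1531/12 - (1/6)Q = 269/6 + (1/3)Q.
82.75 = 0.5Q, so Q* = 165.5.
P* = 1531/12 − (1/6)(165.5) = 100.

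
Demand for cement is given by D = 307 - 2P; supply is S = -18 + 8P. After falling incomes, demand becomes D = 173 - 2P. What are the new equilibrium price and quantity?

P' = 19.1, Q' = 134.8

Original equilibrium: P* = 32.5, Q* = 242.
New equilibrium: 173 - 2P = -18 + 8P, so 191 = 10P and P' = 19.1; Q' = 173 − 2(19.1) = 134.8.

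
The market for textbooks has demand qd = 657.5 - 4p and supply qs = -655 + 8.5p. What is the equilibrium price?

p* = 105

Set qd = qs: 657.5 - 4p = -655 + 8.5p.
1312.5 = 12.5p, so p* = 105.
q* = 657.5 − 4(105) = 237.5.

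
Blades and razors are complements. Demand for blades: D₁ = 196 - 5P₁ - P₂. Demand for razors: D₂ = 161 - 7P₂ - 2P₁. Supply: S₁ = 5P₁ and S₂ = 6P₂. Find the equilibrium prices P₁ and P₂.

Market 1: 196 - 5P₁ - P₂ = 5P₁ → 10P₁ + P₂ = 196.
Market 2: 13P₂ + 2P₁ = 161.
Eliminating P₂: 13×(1) − 1×(2) gives 128P₁ = 2387, so P₁ = 18.6484375.
Back-substitute into (2): P₂ = (161 − 2×18.6484375) / 13 = 9.515625.

P₁ = 18.6484375, P₂ = 9.515625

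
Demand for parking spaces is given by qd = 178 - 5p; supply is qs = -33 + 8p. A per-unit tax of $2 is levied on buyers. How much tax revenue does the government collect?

Pre-tax equilibrium: p* = 211/13, q* = 1259/13.
Tax on buyers shifts demand to qd = 178 − 5(p + 2) = 168 - 5p.
168 - 5p = -33 + 8p gives seller price ps = 201/13; buyers pay pb = 201/13 + 2 = 227/13.
New quantity: q = 178 − 5(227/13) = 1179/13.
Revenue = 2 × 1179/13 = 2358/13.

Tax revenue = 2358/13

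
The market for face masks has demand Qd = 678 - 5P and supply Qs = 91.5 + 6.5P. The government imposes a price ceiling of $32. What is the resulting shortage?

Shortage = 218.5

Equilibrium price would be P* = 51, so the ceiling at 32 binds.
At P = 32: Qd = 678 − 5(32) = 518, Qs = 91.5 + 6.5(32) = 299.5.
Shortage = 518 − 299.5 = 218.5.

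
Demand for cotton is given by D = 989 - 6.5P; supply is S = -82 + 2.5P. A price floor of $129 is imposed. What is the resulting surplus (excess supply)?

Surplus = 90

Equilibrium price would be P* = 119, so the floor at 129 binds.
At P = 129: D = 150.5, S = 240.5.
Surplus = 240.5 − 150.5 = 90.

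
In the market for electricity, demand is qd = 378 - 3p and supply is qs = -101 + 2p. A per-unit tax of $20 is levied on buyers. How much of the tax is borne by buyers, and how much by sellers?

Pre-tax equilibrium: p* = 95.8, q* = 90.6.
Tax on buyers shifts demand to qd = 378 − 3(p + 20) = 318 - 3p.
318 - 3p = -101 + 2p gives seller price ps = 83.8; buyers pay pb = 83.8 + 20 = 103.8.
New quantity: q = 378 − 3(103.8) = 66.6.
Buyer burden = 103.8 − 95.8 = 8; seller burden = 95.8 − 83.8 = 12.

Buyers bear $8, sellers bear $12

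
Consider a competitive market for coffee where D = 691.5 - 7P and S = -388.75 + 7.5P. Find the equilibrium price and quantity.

P* = 74.5, Q* = 170

Set D = S: 691.5 - 7P = -388.75 + 7.5P.
1080.25 = 14.5P, so P* = 74.5.
Q* = 691.5 − 7(74.5) = 170.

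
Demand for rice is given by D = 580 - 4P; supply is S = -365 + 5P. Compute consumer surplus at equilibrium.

Consumer surplus = 3200

Equilibrium: 580 - 4P = -365 + 5P gives P* = 105, Q* = 160.
Demand choke price (D = 0): P = 145.
CS = ½(145 − 105)(160) = 3200.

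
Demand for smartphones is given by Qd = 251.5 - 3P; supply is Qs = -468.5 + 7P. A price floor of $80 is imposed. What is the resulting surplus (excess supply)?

Surplus = 80

Equilibrium price would be P* = 72, so the floor at 80 binds.
At P = 80: Qd = 11.5, Qs = 91.5.
Surplus = 91.5 − 11.5 = 80.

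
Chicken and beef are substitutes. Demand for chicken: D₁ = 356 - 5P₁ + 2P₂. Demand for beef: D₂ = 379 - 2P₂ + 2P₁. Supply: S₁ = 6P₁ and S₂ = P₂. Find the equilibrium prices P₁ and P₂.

P₁ = 1826/29, P₂ = 4881/29

Market 1: 356 - 5P₁ + 2P₂ = 6P₁ → 11P₁ - 2P₂ = 356.
Market 2: 3P₂ - 2P₁ = 379.
Eliminating P₂: 3×(1) + 2×(2) gives 29P₁ = 1826, so P₁ = 1826/29.
Back-substitute into (2): P₂ = (379 + 2×1826/29) / 3 = 4881/29.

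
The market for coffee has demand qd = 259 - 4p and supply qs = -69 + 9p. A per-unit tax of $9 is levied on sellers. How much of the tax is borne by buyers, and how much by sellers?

Pre-tax equilibrium: p* = 328/13, q* = 2055/13.
Tax on sellers shifts supply to qs = -69 + 9(p − 9) = -150 + 9p.
259 - 4p = -150 + 9p gives buyer price pb = 409/13; sellers receive ps = 409/13 − 9 = 292/13.
New quantity: q = 259 − 4(409/13) = 1731/13.
Buyer burden = 409/13 − 328/13 = 81/13; seller burden = 328/13 − 292/13 = 36/13.

Buyers bear 81/13, sellers bear 36/13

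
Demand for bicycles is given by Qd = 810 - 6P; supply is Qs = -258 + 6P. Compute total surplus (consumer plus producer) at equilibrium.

Equilibrium: 810 - 6P = -258 + 6P gives P* = 89, Q* = 276.
Demand choke price: P = 135; supply starts at P = 43.
CS = ½(135 − 89)(276) = 6348; PS = ½(89 − 43)(276) = 6348.

Total surplus = 12696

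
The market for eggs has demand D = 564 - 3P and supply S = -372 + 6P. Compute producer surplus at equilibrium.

Equilibrium: 564 - 3P = -372 + 6P gives P* = 104, Q* = 252.
Supply starts at P = 62 (where S = 0).
PS = ½(104 − 62)(252) = 5292.

Producer surplus = 5292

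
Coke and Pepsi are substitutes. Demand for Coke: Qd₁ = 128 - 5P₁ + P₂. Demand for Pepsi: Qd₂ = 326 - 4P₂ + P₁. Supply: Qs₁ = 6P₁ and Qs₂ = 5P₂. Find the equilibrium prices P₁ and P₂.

Market 1: 128 - 5P₁ + P₂ = 6P₁ → 11P₁ - P₂ = 128.
Market 2: 9P₂ - P₁ = 326.
Eliminating P₂: 9×(1) + 1×(2) gives 98P₁ = 1478, so P₁ = 739/49.
Back-substitute into (2): P₂ = (326 + 1×739/49) / 9 = 1857/49.

P₁ = 739/49, P₂ = 1857/49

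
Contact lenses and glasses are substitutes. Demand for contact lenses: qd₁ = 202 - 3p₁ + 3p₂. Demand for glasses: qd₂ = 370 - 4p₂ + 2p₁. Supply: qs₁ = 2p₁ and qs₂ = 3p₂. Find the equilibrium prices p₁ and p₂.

p₁ = 2524/29, p₂ = 2254/29

Market 1: 202 - 3p₁ + 3p₂ = 2p₁ → 5p₁ - 3p₂ = 202.
Market 2: 7p₂ - 2p₁ = 370.
Eliminating p₂: 7×(1) + 3×(2) gives 29p₁ = 2524, so p₁ = 2524/29.
Back-substitute into (2): p₂ = (370 + 2×2524/29) / 7 = 2254/29.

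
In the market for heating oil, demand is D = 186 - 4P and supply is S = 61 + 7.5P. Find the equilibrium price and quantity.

Set D = S: 186 - 4P = 61 + 7.5P.
125 = 11.5P, so P* = 250/23.
Q* = 186 − 4(250/23) = 3278/23.

P* = 250/23, Q* = 3278/23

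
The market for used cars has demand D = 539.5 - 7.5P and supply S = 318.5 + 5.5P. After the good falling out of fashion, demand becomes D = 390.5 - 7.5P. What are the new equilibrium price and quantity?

P' = 72/13, Q' = 9073/26

Original equilibrium: P* = 17, Q* = 412.
New equilibrium: 390.5 - 7.5P = 318.5 + 5.5P, so 72 = 13P and P' = 72/13; Q' = 390.5 − 7.5(72/13) = 9073/26.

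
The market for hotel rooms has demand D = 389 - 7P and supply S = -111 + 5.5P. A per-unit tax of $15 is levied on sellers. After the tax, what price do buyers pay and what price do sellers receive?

Pre-tax equilibrium: P* = 40, Q* = 109.
Tax on sellers shifts supply to S = -111 + 5.5(P − 15) = -193.5 + 5.5P.
389 - 7P = -193.5 + 5.5P gives buyer price Pb = 46.6; sellers receive Ps = 46.6 − 15 = 31.6.
New quantity: Q = 389 − 7(46.6) = 62.8.

Buyers pay $46.6, sellers receive $31.6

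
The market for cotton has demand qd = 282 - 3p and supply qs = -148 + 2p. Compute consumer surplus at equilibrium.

Consumer surplus = 96

Equilibrium: 282 - 3p = -148 + 2p gives p* = 86, q* = 24.
Demand choke price (qd = 0): p = 94.
CS = ½(94 − 86)(24) = 96.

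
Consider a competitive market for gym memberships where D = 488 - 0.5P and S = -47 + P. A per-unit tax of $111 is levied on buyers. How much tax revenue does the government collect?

Pre-tax equilibrium: P* = 1070/3, Q* = 929/3.
Tax on buyers shifts demand to D = 488 − 0.5(P + 111) = 432.5 - 0.5P.
432.5 - 0.5P = -47 + P gives seller price Ps = 959/3; buyers pay Pb = 959/3 + 111 = 1292/3.
New quantity: Q = 488 − 0.5(1292/3) = 818/3.
Revenue = 111 × 818/3 = 30266.

Tax revenue = 30266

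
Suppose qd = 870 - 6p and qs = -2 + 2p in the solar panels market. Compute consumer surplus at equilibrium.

Consumer surplus = 3888

Equilibrium: 870 - 6p = -2 + 2p gives p* = 109, q* = 216.
Demand choke price (qd = 0): p = 145.
CS = ½(145 − 109)(216) = 3888.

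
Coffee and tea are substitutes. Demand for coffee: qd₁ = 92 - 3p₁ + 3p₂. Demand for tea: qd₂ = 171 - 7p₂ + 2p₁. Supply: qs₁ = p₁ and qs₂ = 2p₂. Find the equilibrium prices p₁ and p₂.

p₁ = 44.7, p₂ = 434/15

Market 1: 92 - 3p₁ + 3p₂ = p₁ → 4p₁ - 3p₂ = 92.
Market 2: 9p₂ - 2p₁ = 171.
Eliminating p₂: 9×(1) + 3×(2) gives 30p₁ = 1341, so p₁ = 44.7.
Back-substitute into (2): p₂ = (171 + 2×44.7) / 9 = 434/15.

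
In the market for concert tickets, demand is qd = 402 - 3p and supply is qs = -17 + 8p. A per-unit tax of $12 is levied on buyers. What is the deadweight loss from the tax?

Deadweight loss = 1728/11

Pre-tax equilibrium: p* = 419/11, q* = 3165/11.
Tax on buyers shifts demand to qd = 402 − 3(p + 12) = 366 - 3p.
366 - 3p = -17 + 8p gives seller price ps = 383/11; buyers pay pb = 383/11 + 12 = 515/11.
New quantity: q = 402 − 3(515/11) = 2877/11.
DWL = ½ × 12 × (3165/11 − 2877/11) = 1728/11.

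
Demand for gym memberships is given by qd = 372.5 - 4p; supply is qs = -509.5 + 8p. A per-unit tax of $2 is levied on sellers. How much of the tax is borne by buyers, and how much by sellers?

Pre-tax equilibrium: p* = 73.5, q* = 78.5.
Tax on sellers shifts supply to qs = -509.5 + 8(p − 2) = -525.5 + 8p.
372.5 - 4p = -525.5 + 8p gives buyer price pb = 449/6; sellers receive ps = 449/6 − 2 = 437/6.
New quantity: q = 372.5 − 4(449/6) = 439/6.
Buyer burden = 449/6 − 73.5 = 4/3; seller burden = 73.5 − 437/6 = 2/3.

Buyers bear 4/3, sellers bear 2/3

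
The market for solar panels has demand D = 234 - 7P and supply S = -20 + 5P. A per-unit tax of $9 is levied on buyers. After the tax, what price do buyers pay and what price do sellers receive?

Buyers pay 299/12, sellers receive 191/12

Pre-tax equilibrium: P* = 127/6, Q* = 515/6.
Tax on buyers shifts demand to D = 234 − 7(P + 9) = 171 - 7P.
171 - 7P = -20 + 5P gives seller price Ps = 191/12; buyers pay Pb = 191/12 + 9 = 299/12.
New quantity: Q = 234 − 7(299/12) = 715/12.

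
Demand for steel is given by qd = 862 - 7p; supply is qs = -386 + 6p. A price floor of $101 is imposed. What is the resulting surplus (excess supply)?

Equilibrium price would be p* = 96, so the floor at 101 binds.
At p = 101: qd = 155, qs = 220.
Surplus = 220 − 155 = 65.

Surplus = 65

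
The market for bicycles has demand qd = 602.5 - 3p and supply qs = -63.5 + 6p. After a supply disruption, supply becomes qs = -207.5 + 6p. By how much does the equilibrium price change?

Δp = 16

Original equilibrium: p* = 74, q* = 380.5.
New equilibrium: 602.5 - 3p = -207.5 + 6p, so 810 = 9p and p' = 90; q' = 602.5 − 3(90) = 332.5.
Change in price: 90 − 74 = 16.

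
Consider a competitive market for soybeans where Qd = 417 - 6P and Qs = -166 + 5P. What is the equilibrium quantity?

Q* = 99

Set Qd = Qs: 417 - 6P = -166 + 5P.
583 = 11P, so P* = 53.
Q* = 417 − 6(53) = 99.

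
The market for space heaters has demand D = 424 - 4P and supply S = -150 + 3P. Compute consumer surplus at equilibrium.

Equilibrium: 424 - 4P = -150 + 3P gives P* = 82, Q* = 96.
Demand choke price (D = 0): P = 106.
CS = ½(106 − 82)(96) = 1152.

Consumer surplus = 1152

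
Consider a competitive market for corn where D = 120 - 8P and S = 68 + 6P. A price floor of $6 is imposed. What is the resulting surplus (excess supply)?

Surplus = 32

Equilibrium price would be P* = 26/7, so the floor at 6 binds.
At P = 6: D = 72, S = 104.
Surplus = 104 − 72 = 32.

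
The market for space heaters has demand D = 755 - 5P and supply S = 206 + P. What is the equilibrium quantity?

Q* = 297.5

Set D = S: 755 - 5P = 206 + P.
549 = 6P, so P* = 91.5.
Q* = 755 − 5(91.5) = 297.5.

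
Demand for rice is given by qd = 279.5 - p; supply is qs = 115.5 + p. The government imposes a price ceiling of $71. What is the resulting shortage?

Equilibrium price would be p* = 82, so the ceiling at 71 binds.
At p = 71: qd = 279.5 − 1(71) = 208.5, qs = 115.5 + 1(71) = 186.5.
Shortage = 208.5 − 186.5 = 22.

Shortage = 22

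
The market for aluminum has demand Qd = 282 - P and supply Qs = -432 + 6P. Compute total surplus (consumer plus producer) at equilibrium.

Equilibrium: 282 - P = -432 + 6P gives P* = 102, Q* = 180.
Demand choke price: P = 282; supply starts at P = 72.
CS = ½(282 − 102)(180) = 16200; PS = ½(102 − 72)(180) = 2700.

Total surplus = 18900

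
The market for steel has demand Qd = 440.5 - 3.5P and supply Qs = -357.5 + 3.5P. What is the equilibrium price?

P* = 114

Set Qd = Qs: 440.5 - 3.5P = -357.5 + 3.5P.
798 = 7P, so P* = 114.
Q* = 440.5 − 3.5(114) = 41.5.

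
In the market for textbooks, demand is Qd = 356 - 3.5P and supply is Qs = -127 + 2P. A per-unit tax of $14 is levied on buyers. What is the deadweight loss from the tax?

Deadweight loss = 1372/11

Pre-tax equilibrium: P* = 966/11, Q* = 535/11.
Tax on buyers shifts demand to Qd = 356 − 3.5(P + 14) = 307 - 3.5P.
307 - 3.5P = -127 + 2P gives seller price Ps = 868/11; buyers pay Pb = 868/11 + 14 = 1022/11.
New quantity: Q = 356 − 3.5(1022/11) = 339/11.
DWL = ½ × 14 × (535/11 − 339/11) = 1372/11.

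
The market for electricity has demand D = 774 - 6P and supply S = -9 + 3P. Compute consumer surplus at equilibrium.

Consumer surplus = 5292

Equilibrium: 774 - 6P = -9 + 3P gives P* = 87, Q* = 252.
Demand choke price (D = 0): P = 129.
CS = ½(129 − 87)(252) = 5292.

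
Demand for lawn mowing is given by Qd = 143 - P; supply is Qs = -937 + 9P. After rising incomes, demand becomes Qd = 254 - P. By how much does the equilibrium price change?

Original equilibrium: P* = 108, Q* = 35.
New equilibrium: 254 - P = -937 + 9P, so 1191 = 10P and P' = 119.1; Q' = 254 − 1(119.1) = 134.9.
Change in price: 119.1 − 108 = 11.1.

ΔP = 11.1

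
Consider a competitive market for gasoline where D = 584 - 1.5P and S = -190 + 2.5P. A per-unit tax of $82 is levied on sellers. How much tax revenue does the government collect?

Pre-tax equilibrium: P* = 193.5, Q* = 293.75.
Tax on sellers shifts supply to S = -190 + 2.5(P − 82) = -395 + 2.5P.
584 - 1.5P = -395 + 2.5P gives buyer price Pb = 244.75; sellers receive Ps = 244.75 − 82 = 162.75.
New quantity: Q = 584 − 1.5(244.75) = 216.875.
Revenue = 82 × 216.875 = 17783.75.

Tax revenue = 17783.75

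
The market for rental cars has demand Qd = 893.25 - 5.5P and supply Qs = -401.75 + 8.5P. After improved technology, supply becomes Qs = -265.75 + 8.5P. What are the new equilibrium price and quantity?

P' = 1159/14, Q' = 6131/14

Original equilibrium: P* = 92.5, Q* = 384.5.
New equilibrium: 893.25 - 5.5P = -265.75 + 8.5P, so 1159 = 14P and P' = 1159/14; Q' = 893.25 − 5.5(1159/14) = 6131/14.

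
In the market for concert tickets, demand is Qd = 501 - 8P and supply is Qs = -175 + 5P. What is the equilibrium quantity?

Set Qd = Qs: 501 - 8P = -175 + 5P.
676 = 13P, so P* = 52.
Q* = 501 − 8(52) = 85.

Q* = 85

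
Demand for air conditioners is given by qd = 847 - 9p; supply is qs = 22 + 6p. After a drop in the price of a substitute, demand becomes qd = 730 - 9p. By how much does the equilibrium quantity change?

Original equilibrium: p* = 55, q* = 352.
New equilibrium: 730 - 9p = 22 + 6p, so 708 = 15p and p' = 47.2; q' = 730 − 9(47.2) = 305.2.
Change in quantity: 305.2 − 352 = -46.8.

Δq = -46.8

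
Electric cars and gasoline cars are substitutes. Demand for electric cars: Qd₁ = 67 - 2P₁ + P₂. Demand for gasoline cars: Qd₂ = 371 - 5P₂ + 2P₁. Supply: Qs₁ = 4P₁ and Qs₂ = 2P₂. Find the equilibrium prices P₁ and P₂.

P₁ = 21, P₂ = 59

Market 1: 67 - 2P₁ + P₂ = 4P₁ → 6P₁ - P₂ = 67.
Market 2: 7P₂ - 2P₁ = 371.
Eliminating P₂: 7×(1) + 1×(2) gives 40P₁ = 840, so P₁ = 21.
Back-substitute into (2): P₂ = (371 + 2×21) / 7 = 59.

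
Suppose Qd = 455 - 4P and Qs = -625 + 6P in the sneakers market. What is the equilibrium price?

Set Qd = Qs: 455 - 4P = -625 + 6P.
1080 = 10P, so P* = 108.
Q* = 455 − 4(108) = 23.

P* = 108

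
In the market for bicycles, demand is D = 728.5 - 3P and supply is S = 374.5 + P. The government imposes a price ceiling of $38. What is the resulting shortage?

Shortage = 202

Equilibrium price would be P* = 88.5, so the ceiling at 38 binds.
At P = 38: D = 728.5 − 3(38) = 614.5, S = 374.5 + 1(38) = 412.5.
Shortage = 614.5 − 412.5 = 202.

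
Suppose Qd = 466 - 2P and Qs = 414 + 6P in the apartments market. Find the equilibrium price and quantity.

P* = 6.5, Q* = 453

Set Qd = Qs: 466 - 2P = 414 + 6P.
52 = 8P, so P* = 6.5.
Q* = 466 − 2(6.5) = 453.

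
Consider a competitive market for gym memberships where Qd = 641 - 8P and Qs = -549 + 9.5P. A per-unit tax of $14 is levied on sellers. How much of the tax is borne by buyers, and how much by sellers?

Pre-tax equilibrium: P* = 68, Q* = 97.
Tax on sellers shifts supply to Qs = -549 + 9.5(P − 14) = -682 + 9.5P.
641 - 8P = -682 + 9.5P gives buyer price Pb = 75.6; sellers receive Ps = 75.6 − 14 = 61.6.
New quantity: Q = 641 − 8(75.6) = 36.2.
Buyer burden = 75.6 − 68 = 7.6; seller burden = 68 − 61.6 = 6.4.

Buyers bear $7.6, sellers bear $6.4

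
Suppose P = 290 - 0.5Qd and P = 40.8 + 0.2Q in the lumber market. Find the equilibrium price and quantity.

P* = 112, Q* = 356

Set the two price expressions equal: 290 - 0.5Q = 40.8 + 0.2Q.
249.2 = 0.7Q, so Q* = 356.
P* = 290 − (0.5)(356) = 112.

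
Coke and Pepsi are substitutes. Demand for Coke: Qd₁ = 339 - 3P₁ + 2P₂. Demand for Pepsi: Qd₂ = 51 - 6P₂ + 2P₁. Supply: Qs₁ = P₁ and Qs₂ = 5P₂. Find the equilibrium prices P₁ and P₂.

Market 1: 339 - 3P₁ + 2P₂ = P₁ → 4P₁ - 2P₂ = 339.
Market 2: 11P₂ - 2P₁ = 51.
Eliminating P₂: 11×(1) + 2×(2) gives 40P₁ = 3831, so P₁ = 95.775.
Back-substitute into (2): P₂ = (51 + 2×95.775) / 11 = 22.05.

P₁ = 95.775, P₂ = 22.05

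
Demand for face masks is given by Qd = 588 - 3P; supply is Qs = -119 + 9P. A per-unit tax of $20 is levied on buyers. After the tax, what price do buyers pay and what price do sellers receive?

Pre-tax equilibrium: P* = 707/12, Q* = 411.25.
Tax on buyers shifts demand to Qd = 588 − 3(P + 20) = 528 - 3P.
528 - 3P = -119 + 9P gives seller price Ps = 647/12; buyers pay Pb = 647/12 + 20 = 887/12.
New quantity: Q = 588 − 3(887/12) = 366.25.

Buyers pay 887/12, sellers receive 647/12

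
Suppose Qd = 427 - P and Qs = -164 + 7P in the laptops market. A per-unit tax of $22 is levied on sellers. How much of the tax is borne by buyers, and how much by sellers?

Pre-tax equilibrium: P* = 73.875, Q* = 353.125.
Tax on sellers shifts supply to Qs = -164 + 7(P − 22) = -318 + 7P.
427 - P = -318 + 7P gives buyer price Pb = 93.125; sellers receive Ps = 93.125 − 22 = 71.125.
New quantity: Q = 427 − 1(93.125) = 333.875.
Buyer burden = 93.125 − 73.875 = 19.25; seller burden = 73.875 − 71.125 = 2.75.

Buyers bear $19.25, sellers bear $2.75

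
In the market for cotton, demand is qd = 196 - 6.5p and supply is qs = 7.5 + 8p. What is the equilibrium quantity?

q* = 111.5

Set qd = qs: 196 - 6.5p = 7.5 + 8p.
188.5 = 14.5p, so p* = 13.
q* = 196 − 6.5(13) = 111.5.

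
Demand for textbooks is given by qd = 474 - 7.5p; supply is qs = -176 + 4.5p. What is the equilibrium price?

Set qd = qs: 474 - 7.5p = -176 + 4.5p.
650 = 12p, so p* = 325/6.
q* = 474 − 7.5(325/6) = 67.75.

p* = 325/6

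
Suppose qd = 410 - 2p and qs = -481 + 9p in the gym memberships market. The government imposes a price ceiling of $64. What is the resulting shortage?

Equilibrium price would be p* = 81, so the ceiling at 64 binds.
At p = 64: qd = 410 − 2(64) = 282, qs = -481 + 9(64) = 95.
Shortage = 282 − 95 = 187.

Shortage = 187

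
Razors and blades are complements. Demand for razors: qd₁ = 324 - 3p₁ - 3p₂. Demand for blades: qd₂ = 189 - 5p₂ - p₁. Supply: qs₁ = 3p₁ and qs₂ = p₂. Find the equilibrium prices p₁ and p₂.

Market 1: 324 - 3p₁ - 3p₂ = 3p₁ → 6p₁ + 3p₂ = 324.
Market 2: 6p₂ + p₁ = 189.
Eliminating p₂: 6×(1) − 3×(2) gives 33p₁ = 1377, so p₁ = 459/11.
Back-substitute into (2): p₂ = (189 − 1×459/11) / 6 = 270/11.

p₁ = 459/11, p₂ = 270/11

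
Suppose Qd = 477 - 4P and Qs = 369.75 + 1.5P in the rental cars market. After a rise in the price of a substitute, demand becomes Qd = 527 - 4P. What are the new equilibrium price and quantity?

Original equilibrium: P* = 19.5, Q* = 399.
New equilibrium: 527 - 4P = 369.75 + 1.5P, so 157.25 = 5.5P and P' = 629/22; Q' = 527 − 4(629/22) = 4539/11.

P' = 629/22, Q' = 4539/11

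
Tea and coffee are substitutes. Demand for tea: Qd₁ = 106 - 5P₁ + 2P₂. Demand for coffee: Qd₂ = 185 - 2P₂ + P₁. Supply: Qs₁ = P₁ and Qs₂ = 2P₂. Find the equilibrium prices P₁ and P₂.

P₁ = 397/11, P₂ = 608/11

Market 1: 106 - 5P₁ + 2P₂ = P₁ → 6P₁ - 2P₂ = 106.
Market 2: 4P₂ - P₁ = 185.
Eliminating P₂: 4×(1) + 2×(2) gives 22P₁ = 794, so P₁ = 397/11.
Back-substitute into (2): P₂ = (185 + 1×397/11) / 4 = 608/11.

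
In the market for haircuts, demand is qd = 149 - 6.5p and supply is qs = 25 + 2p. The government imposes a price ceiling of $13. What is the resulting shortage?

Equilibrium price would be p* = 248/17, so the ceiling at 13 binds.
At p = 13: qd = 149 − 6.5(13) = 64.5, qs = 25 + 2(13) = 51.
Shortage = 64.5 − 51 = 13.5.

Shortage = 13.5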